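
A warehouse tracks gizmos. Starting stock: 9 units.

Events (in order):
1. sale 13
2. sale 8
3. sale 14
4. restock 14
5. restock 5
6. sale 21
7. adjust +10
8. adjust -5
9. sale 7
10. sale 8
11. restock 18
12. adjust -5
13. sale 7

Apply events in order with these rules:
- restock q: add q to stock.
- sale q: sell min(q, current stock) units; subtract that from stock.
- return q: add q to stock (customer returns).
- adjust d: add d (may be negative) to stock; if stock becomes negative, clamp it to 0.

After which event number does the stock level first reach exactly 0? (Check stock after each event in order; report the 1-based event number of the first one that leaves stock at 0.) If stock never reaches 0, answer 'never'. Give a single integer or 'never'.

Processing events:
Start: stock = 9
  Event 1 (sale 13): sell min(13,9)=9. stock: 9 - 9 = 0. total_sold = 9
  Event 2 (sale 8): sell min(8,0)=0. stock: 0 - 0 = 0. total_sold = 9
  Event 3 (sale 14): sell min(14,0)=0. stock: 0 - 0 = 0. total_sold = 9
  Event 4 (restock 14): 0 + 14 = 14
  Event 5 (restock 5): 14 + 5 = 19
  Event 6 (sale 21): sell min(21,19)=19. stock: 19 - 19 = 0. total_sold = 28
  Event 7 (adjust +10): 0 + 10 = 10
  Event 8 (adjust -5): 10 + -5 = 5
  Event 9 (sale 7): sell min(7,5)=5. stock: 5 - 5 = 0. total_sold = 33
  Event 10 (sale 8): sell min(8,0)=0. stock: 0 - 0 = 0. total_sold = 33
  Event 11 (restock 18): 0 + 18 = 18
  Event 12 (adjust -5): 18 + -5 = 13
  Event 13 (sale 7): sell min(7,13)=7. stock: 13 - 7 = 6. total_sold = 40
Final: stock = 6, total_sold = 40

First zero at event 1.

Answer: 1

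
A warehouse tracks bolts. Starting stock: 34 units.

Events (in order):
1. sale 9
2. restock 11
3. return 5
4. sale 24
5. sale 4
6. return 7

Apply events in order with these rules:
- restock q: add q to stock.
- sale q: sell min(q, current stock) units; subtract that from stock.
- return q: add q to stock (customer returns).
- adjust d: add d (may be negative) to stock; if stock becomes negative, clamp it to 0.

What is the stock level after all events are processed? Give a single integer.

Answer: 20

Derivation:
Processing events:
Start: stock = 34
  Event 1 (sale 9): sell min(9,34)=9. stock: 34 - 9 = 25. total_sold = 9
  Event 2 (restock 11): 25 + 11 = 36
  Event 3 (return 5): 36 + 5 = 41
  Event 4 (sale 24): sell min(24,41)=24. stock: 41 - 24 = 17. total_sold = 33
  Event 5 (sale 4): sell min(4,17)=4. stock: 17 - 4 = 13. total_sold = 37
  Event 6 (return 7): 13 + 7 = 20
Final: stock = 20, total_sold = 37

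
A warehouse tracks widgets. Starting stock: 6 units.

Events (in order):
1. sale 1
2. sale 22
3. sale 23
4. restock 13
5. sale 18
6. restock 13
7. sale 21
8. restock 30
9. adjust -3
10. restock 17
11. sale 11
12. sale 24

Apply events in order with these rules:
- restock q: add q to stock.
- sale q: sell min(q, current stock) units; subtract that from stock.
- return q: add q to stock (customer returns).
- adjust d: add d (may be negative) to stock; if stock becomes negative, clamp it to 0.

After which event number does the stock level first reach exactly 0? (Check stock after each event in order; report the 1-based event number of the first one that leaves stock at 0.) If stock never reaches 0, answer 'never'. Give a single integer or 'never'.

Processing events:
Start: stock = 6
  Event 1 (sale 1): sell min(1,6)=1. stock: 6 - 1 = 5. total_sold = 1
  Event 2 (sale 22): sell min(22,5)=5. stock: 5 - 5 = 0. total_sold = 6
  Event 3 (sale 23): sell min(23,0)=0. stock: 0 - 0 = 0. total_sold = 6
  Event 4 (restock 13): 0 + 13 = 13
  Event 5 (sale 18): sell min(18,13)=13. stock: 13 - 13 = 0. total_sold = 19
  Event 6 (restock 13): 0 + 13 = 13
  Event 7 (sale 21): sell min(21,13)=13. stock: 13 - 13 = 0. total_sold = 32
  Event 8 (restock 30): 0 + 30 = 30
  Event 9 (adjust -3): 30 + -3 = 27
  Event 10 (restock 17): 27 + 17 = 44
  Event 11 (sale 11): sell min(11,44)=11. stock: 44 - 11 = 33. total_sold = 43
  Event 12 (sale 24): sell min(24,33)=24. stock: 33 - 24 = 9. total_sold = 67
Final: stock = 9, total_sold = 67

First zero at event 2.

Answer: 2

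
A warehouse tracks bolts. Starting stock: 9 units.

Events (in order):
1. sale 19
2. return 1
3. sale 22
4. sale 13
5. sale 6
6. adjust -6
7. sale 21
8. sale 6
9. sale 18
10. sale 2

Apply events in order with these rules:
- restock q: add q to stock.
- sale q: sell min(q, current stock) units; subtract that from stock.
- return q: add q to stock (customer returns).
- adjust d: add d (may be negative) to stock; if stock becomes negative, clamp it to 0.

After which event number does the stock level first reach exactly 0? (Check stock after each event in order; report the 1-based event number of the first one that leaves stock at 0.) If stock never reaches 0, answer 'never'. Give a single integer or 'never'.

Processing events:
Start: stock = 9
  Event 1 (sale 19): sell min(19,9)=9. stock: 9 - 9 = 0. total_sold = 9
  Event 2 (return 1): 0 + 1 = 1
  Event 3 (sale 22): sell min(22,1)=1. stock: 1 - 1 = 0. total_sold = 10
  Event 4 (sale 13): sell min(13,0)=0. stock: 0 - 0 = 0. total_sold = 10
  Event 5 (sale 6): sell min(6,0)=0. stock: 0 - 0 = 0. total_sold = 10
  Event 6 (adjust -6): 0 + -6 = 0 (clamped to 0)
  Event 7 (sale 21): sell min(21,0)=0. stock: 0 - 0 = 0. total_sold = 10
  Event 8 (sale 6): sell min(6,0)=0. stock: 0 - 0 = 0. total_sold = 10
  Event 9 (sale 18): sell min(18,0)=0. stock: 0 - 0 = 0. total_sold = 10
  Event 10 (sale 2): sell min(2,0)=0. stock: 0 - 0 = 0. total_sold = 10
Final: stock = 0, total_sold = 10

First zero at event 1.

Answer: 1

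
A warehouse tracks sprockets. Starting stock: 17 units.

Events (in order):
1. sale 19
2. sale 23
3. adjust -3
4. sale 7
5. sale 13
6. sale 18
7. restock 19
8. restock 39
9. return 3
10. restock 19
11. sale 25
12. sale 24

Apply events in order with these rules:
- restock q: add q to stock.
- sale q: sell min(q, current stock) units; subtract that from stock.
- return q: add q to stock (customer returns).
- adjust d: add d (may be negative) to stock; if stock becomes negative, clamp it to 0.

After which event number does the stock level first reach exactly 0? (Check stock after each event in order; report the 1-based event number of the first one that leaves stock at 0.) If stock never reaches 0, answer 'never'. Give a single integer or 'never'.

Answer: 1

Derivation:
Processing events:
Start: stock = 17
  Event 1 (sale 19): sell min(19,17)=17. stock: 17 - 17 = 0. total_sold = 17
  Event 2 (sale 23): sell min(23,0)=0. stock: 0 - 0 = 0. total_sold = 17
  Event 3 (adjust -3): 0 + -3 = 0 (clamped to 0)
  Event 4 (sale 7): sell min(7,0)=0. stock: 0 - 0 = 0. total_sold = 17
  Event 5 (sale 13): sell min(13,0)=0. stock: 0 - 0 = 0. total_sold = 17
  Event 6 (sale 18): sell min(18,0)=0. stock: 0 - 0 = 0. total_sold = 17
  Event 7 (restock 19): 0 + 19 = 19
  Event 8 (restock 39): 19 + 39 = 58
  Event 9 (return 3): 58 + 3 = 61
  Event 10 (restock 19): 61 + 19 = 80
  Event 11 (sale 25): sell min(25,80)=25. stock: 80 - 25 = 55. total_sold = 42
  Event 12 (sale 24): sell min(24,55)=24. stock: 55 - 24 = 31. total_sold = 66
Final: stock = 31, total_sold = 66

First zero at event 1.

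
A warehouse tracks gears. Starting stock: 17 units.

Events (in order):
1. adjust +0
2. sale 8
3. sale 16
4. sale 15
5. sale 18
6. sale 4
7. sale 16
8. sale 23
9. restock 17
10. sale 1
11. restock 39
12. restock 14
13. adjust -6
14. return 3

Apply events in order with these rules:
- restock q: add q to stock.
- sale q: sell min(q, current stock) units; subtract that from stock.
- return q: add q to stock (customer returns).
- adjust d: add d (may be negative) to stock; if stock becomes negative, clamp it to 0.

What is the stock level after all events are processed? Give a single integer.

Processing events:
Start: stock = 17
  Event 1 (adjust +0): 17 + 0 = 17
  Event 2 (sale 8): sell min(8,17)=8. stock: 17 - 8 = 9. total_sold = 8
  Event 3 (sale 16): sell min(16,9)=9. stock: 9 - 9 = 0. total_sold = 17
  Event 4 (sale 15): sell min(15,0)=0. stock: 0 - 0 = 0. total_sold = 17
  Event 5 (sale 18): sell min(18,0)=0. stock: 0 - 0 = 0. total_sold = 17
  Event 6 (sale 4): sell min(4,0)=0. stock: 0 - 0 = 0. total_sold = 17
  Event 7 (sale 16): sell min(16,0)=0. stock: 0 - 0 = 0. total_sold = 17
  Event 8 (sale 23): sell min(23,0)=0. stock: 0 - 0 = 0. total_sold = 17
  Event 9 (restock 17): 0 + 17 = 17
  Event 10 (sale 1): sell min(1,17)=1. stock: 17 - 1 = 16. total_sold = 18
  Event 11 (restock 39): 16 + 39 = 55
  Event 12 (restock 14): 55 + 14 = 69
  Event 13 (adjust -6): 69 + -6 = 63
  Event 14 (return 3): 63 + 3 = 66
Final: stock = 66, total_sold = 18

Answer: 66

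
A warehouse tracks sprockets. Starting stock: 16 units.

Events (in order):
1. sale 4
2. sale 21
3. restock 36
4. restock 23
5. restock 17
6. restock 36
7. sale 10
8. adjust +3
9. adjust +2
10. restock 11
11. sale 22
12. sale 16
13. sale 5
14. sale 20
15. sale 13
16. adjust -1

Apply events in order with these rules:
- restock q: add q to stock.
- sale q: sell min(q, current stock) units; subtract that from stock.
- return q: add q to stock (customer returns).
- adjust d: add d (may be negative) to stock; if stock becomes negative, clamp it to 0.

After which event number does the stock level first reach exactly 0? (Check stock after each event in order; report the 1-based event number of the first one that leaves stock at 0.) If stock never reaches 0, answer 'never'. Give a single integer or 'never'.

Answer: 2

Derivation:
Processing events:
Start: stock = 16
  Event 1 (sale 4): sell min(4,16)=4. stock: 16 - 4 = 12. total_sold = 4
  Event 2 (sale 21): sell min(21,12)=12. stock: 12 - 12 = 0. total_sold = 16
  Event 3 (restock 36): 0 + 36 = 36
  Event 4 (restock 23): 36 + 23 = 59
  Event 5 (restock 17): 59 + 17 = 76
  Event 6 (restock 36): 76 + 36 = 112
  Event 7 (sale 10): sell min(10,112)=10. stock: 112 - 10 = 102. total_sold = 26
  Event 8 (adjust +3): 102 + 3 = 105
  Event 9 (adjust +2): 105 + 2 = 107
  Event 10 (restock 11): 107 + 11 = 118
  Event 11 (sale 22): sell min(22,118)=22. stock: 118 - 22 = 96. total_sold = 48
  Event 12 (sale 16): sell min(16,96)=16. stock: 96 - 16 = 80. total_sold = 64
  Event 13 (sale 5): sell min(5,80)=5. stock: 80 - 5 = 75. total_sold = 69
  Event 14 (sale 20): sell min(20,75)=20. stock: 75 - 20 = 55. total_sold = 89
  Event 15 (sale 13): sell min(13,55)=13. stock: 55 - 13 = 42. total_sold = 102
  Event 16 (adjust -1): 42 + -1 = 41
Final: stock = 41, total_sold = 102

First zero at event 2.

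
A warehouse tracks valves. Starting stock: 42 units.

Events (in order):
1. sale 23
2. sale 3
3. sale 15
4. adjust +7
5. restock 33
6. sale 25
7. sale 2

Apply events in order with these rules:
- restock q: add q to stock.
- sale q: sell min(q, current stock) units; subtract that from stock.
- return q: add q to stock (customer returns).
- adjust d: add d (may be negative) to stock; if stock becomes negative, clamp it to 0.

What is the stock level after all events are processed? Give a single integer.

Answer: 14

Derivation:
Processing events:
Start: stock = 42
  Event 1 (sale 23): sell min(23,42)=23. stock: 42 - 23 = 19. total_sold = 23
  Event 2 (sale 3): sell min(3,19)=3. stock: 19 - 3 = 16. total_sold = 26
  Event 3 (sale 15): sell min(15,16)=15. stock: 16 - 15 = 1. total_sold = 41
  Event 4 (adjust +7): 1 + 7 = 8
  Event 5 (restock 33): 8 + 33 = 41
  Event 6 (sale 25): sell min(25,41)=25. stock: 41 - 25 = 16. total_sold = 66
  Event 7 (sale 2): sell min(2,16)=2. stock: 16 - 2 = 14. total_sold = 68
Final: stock = 14, total_sold = 68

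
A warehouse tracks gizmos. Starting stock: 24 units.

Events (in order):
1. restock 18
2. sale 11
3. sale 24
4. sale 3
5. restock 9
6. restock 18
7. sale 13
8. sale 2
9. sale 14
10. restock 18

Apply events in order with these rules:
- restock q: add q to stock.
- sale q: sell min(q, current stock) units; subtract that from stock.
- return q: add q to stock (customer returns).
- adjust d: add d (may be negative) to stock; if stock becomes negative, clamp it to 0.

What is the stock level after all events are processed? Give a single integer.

Processing events:
Start: stock = 24
  Event 1 (restock 18): 24 + 18 = 42
  Event 2 (sale 11): sell min(11,42)=11. stock: 42 - 11 = 31. total_sold = 11
  Event 3 (sale 24): sell min(24,31)=24. stock: 31 - 24 = 7. total_sold = 35
  Event 4 (sale 3): sell min(3,7)=3. stock: 7 - 3 = 4. total_sold = 38
  Event 5 (restock 9): 4 + 9 = 13
  Event 6 (restock 18): 13 + 18 = 31
  Event 7 (sale 13): sell min(13,31)=13. stock: 31 - 13 = 18. total_sold = 51
  Event 8 (sale 2): sell min(2,18)=2. stock: 18 - 2 = 16. total_sold = 53
  Event 9 (sale 14): sell min(14,16)=14. stock: 16 - 14 = 2. total_sold = 67
  Event 10 (restock 18): 2 + 18 = 20
Final: stock = 20, total_sold = 67

Answer: 20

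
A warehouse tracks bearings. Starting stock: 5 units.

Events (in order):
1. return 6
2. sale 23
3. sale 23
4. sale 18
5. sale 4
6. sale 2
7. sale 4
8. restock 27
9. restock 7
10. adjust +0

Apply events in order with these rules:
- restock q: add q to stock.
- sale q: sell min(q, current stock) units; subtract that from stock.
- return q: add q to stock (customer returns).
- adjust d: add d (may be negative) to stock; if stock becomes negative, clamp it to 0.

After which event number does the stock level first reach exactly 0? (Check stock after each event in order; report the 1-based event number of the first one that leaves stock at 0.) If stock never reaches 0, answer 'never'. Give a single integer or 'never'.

Answer: 2

Derivation:
Processing events:
Start: stock = 5
  Event 1 (return 6): 5 + 6 = 11
  Event 2 (sale 23): sell min(23,11)=11. stock: 11 - 11 = 0. total_sold = 11
  Event 3 (sale 23): sell min(23,0)=0. stock: 0 - 0 = 0. total_sold = 11
  Event 4 (sale 18): sell min(18,0)=0. stock: 0 - 0 = 0. total_sold = 11
  Event 5 (sale 4): sell min(4,0)=0. stock: 0 - 0 = 0. total_sold = 11
  Event 6 (sale 2): sell min(2,0)=0. stock: 0 - 0 = 0. total_sold = 11
  Event 7 (sale 4): sell min(4,0)=0. stock: 0 - 0 = 0. total_sold = 11
  Event 8 (restock 27): 0 + 27 = 27
  Event 9 (restock 7): 27 + 7 = 34
  Event 10 (adjust +0): 34 + 0 = 34
Final: stock = 34, total_sold = 11

First zero at event 2.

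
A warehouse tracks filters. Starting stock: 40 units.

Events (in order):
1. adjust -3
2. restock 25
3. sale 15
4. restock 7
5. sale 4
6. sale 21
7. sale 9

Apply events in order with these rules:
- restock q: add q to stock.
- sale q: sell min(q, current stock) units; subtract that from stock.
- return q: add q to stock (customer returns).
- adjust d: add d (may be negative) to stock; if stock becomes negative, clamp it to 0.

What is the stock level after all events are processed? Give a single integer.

Processing events:
Start: stock = 40
  Event 1 (adjust -3): 40 + -3 = 37
  Event 2 (restock 25): 37 + 25 = 62
  Event 3 (sale 15): sell min(15,62)=15. stock: 62 - 15 = 47. total_sold = 15
  Event 4 (restock 7): 47 + 7 = 54
  Event 5 (sale 4): sell min(4,54)=4. stock: 54 - 4 = 50. total_sold = 19
  Event 6 (sale 21): sell min(21,50)=21. stock: 50 - 21 = 29. total_sold = 40
  Event 7 (sale 9): sell min(9,29)=9. stock: 29 - 9 = 20. total_sold = 49
Final: stock = 20, total_sold = 49

Answer: 20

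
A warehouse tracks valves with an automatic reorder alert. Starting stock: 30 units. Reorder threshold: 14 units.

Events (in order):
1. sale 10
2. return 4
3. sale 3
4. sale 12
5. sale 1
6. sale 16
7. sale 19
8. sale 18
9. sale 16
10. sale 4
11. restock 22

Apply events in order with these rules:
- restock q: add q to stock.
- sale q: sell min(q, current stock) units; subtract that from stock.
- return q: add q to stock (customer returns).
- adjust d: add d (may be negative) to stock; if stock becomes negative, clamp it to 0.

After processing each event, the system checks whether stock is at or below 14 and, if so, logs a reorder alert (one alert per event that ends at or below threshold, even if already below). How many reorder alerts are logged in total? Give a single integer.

Answer: 7

Derivation:
Processing events:
Start: stock = 30
  Event 1 (sale 10): sell min(10,30)=10. stock: 30 - 10 = 20. total_sold = 10
  Event 2 (return 4): 20 + 4 = 24
  Event 3 (sale 3): sell min(3,24)=3. stock: 24 - 3 = 21. total_sold = 13
  Event 4 (sale 12): sell min(12,21)=12. stock: 21 - 12 = 9. total_sold = 25
  Event 5 (sale 1): sell min(1,9)=1. stock: 9 - 1 = 8. total_sold = 26
  Event 6 (sale 16): sell min(16,8)=8. stock: 8 - 8 = 0. total_sold = 34
  Event 7 (sale 19): sell min(19,0)=0. stock: 0 - 0 = 0. total_sold = 34
  Event 8 (sale 18): sell min(18,0)=0. stock: 0 - 0 = 0. total_sold = 34
  Event 9 (sale 16): sell min(16,0)=0. stock: 0 - 0 = 0. total_sold = 34
  Event 10 (sale 4): sell min(4,0)=0. stock: 0 - 0 = 0. total_sold = 34
  Event 11 (restock 22): 0 + 22 = 22
Final: stock = 22, total_sold = 34

Checking against threshold 14:
  After event 1: stock=20 > 14
  After event 2: stock=24 > 14
  After event 3: stock=21 > 14
  After event 4: stock=9 <= 14 -> ALERT
  After event 5: stock=8 <= 14 -> ALERT
  After event 6: stock=0 <= 14 -> ALERT
  After event 7: stock=0 <= 14 -> ALERT
  After event 8: stock=0 <= 14 -> ALERT
  After event 9: stock=0 <= 14 -> ALERT
  After event 10: stock=0 <= 14 -> ALERT
  After event 11: stock=22 > 14
Alert events: [4, 5, 6, 7, 8, 9, 10]. Count = 7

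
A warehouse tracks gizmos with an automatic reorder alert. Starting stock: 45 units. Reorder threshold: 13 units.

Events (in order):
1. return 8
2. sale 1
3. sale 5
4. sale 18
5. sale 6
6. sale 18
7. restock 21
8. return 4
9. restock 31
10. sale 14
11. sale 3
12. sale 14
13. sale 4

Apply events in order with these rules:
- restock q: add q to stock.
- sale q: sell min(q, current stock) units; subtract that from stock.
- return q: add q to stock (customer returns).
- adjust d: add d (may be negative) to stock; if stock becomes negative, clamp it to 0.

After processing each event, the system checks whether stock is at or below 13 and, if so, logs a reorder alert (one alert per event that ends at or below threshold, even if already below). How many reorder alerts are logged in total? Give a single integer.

Answer: 1

Derivation:
Processing events:
Start: stock = 45
  Event 1 (return 8): 45 + 8 = 53
  Event 2 (sale 1): sell min(1,53)=1. stock: 53 - 1 = 52. total_sold = 1
  Event 3 (sale 5): sell min(5,52)=5. stock: 52 - 5 = 47. total_sold = 6
  Event 4 (sale 18): sell min(18,47)=18. stock: 47 - 18 = 29. total_sold = 24
  Event 5 (sale 6): sell min(6,29)=6. stock: 29 - 6 = 23. total_sold = 30
  Event 6 (sale 18): sell min(18,23)=18. stock: 23 - 18 = 5. total_sold = 48
  Event 7 (restock 21): 5 + 21 = 26
  Event 8 (return 4): 26 + 4 = 30
  Event 9 (restock 31): 30 + 31 = 61
  Event 10 (sale 14): sell min(14,61)=14. stock: 61 - 14 = 47. total_sold = 62
  Event 11 (sale 3): sell min(3,47)=3. stock: 47 - 3 = 44. total_sold = 65
  Event 12 (sale 14): sell min(14,44)=14. stock: 44 - 14 = 30. total_sold = 79
  Event 13 (sale 4): sell min(4,30)=4. stock: 30 - 4 = 26. total_sold = 83
Final: stock = 26, total_sold = 83

Checking against threshold 13:
  After event 1: stock=53 > 13
  After event 2: stock=52 > 13
  After event 3: stock=47 > 13
  After event 4: stock=29 > 13
  After event 5: stock=23 > 13
  After event 6: stock=5 <= 13 -> ALERT
  After event 7: stock=26 > 13
  After event 8: stock=30 > 13
  After event 9: stock=61 > 13
  After event 10: stock=47 > 13
  After event 11: stock=44 > 13
  After event 12: stock=30 > 13
  After event 13: stock=26 > 13
Alert events: [6]. Count = 1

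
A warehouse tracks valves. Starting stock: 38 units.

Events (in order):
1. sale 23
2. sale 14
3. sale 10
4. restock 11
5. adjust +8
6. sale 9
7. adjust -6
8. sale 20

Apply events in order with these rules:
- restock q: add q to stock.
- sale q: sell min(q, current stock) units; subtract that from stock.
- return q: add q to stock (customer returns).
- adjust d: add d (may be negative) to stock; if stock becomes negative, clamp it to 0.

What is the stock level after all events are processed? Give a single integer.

Answer: 0

Derivation:
Processing events:
Start: stock = 38
  Event 1 (sale 23): sell min(23,38)=23. stock: 38 - 23 = 15. total_sold = 23
  Event 2 (sale 14): sell min(14,15)=14. stock: 15 - 14 = 1. total_sold = 37
  Event 3 (sale 10): sell min(10,1)=1. stock: 1 - 1 = 0. total_sold = 38
  Event 4 (restock 11): 0 + 11 = 11
  Event 5 (adjust +8): 11 + 8 = 19
  Event 6 (sale 9): sell min(9,19)=9. stock: 19 - 9 = 10. total_sold = 47
  Event 7 (adjust -6): 10 + -6 = 4
  Event 8 (sale 20): sell min(20,4)=4. stock: 4 - 4 = 0. total_sold = 51
Final: stock = 0, total_sold = 51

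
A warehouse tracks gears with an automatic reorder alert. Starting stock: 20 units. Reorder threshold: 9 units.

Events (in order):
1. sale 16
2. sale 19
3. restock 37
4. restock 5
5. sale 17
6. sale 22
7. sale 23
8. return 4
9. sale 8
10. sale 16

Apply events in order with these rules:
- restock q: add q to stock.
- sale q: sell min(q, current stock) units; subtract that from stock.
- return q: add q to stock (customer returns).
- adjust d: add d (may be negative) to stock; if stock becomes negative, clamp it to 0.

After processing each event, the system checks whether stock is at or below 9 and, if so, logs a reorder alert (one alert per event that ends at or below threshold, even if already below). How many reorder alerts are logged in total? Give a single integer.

Answer: 7

Derivation:
Processing events:
Start: stock = 20
  Event 1 (sale 16): sell min(16,20)=16. stock: 20 - 16 = 4. total_sold = 16
  Event 2 (sale 19): sell min(19,4)=4. stock: 4 - 4 = 0. total_sold = 20
  Event 3 (restock 37): 0 + 37 = 37
  Event 4 (restock 5): 37 + 5 = 42
  Event 5 (sale 17): sell min(17,42)=17. stock: 42 - 17 = 25. total_sold = 37
  Event 6 (sale 22): sell min(22,25)=22. stock: 25 - 22 = 3. total_sold = 59
  Event 7 (sale 23): sell min(23,3)=3. stock: 3 - 3 = 0. total_sold = 62
  Event 8 (return 4): 0 + 4 = 4
  Event 9 (sale 8): sell min(8,4)=4. stock: 4 - 4 = 0. total_sold = 66
  Event 10 (sale 16): sell min(16,0)=0. stock: 0 - 0 = 0. total_sold = 66
Final: stock = 0, total_sold = 66

Checking against threshold 9:
  After event 1: stock=4 <= 9 -> ALERT
  After event 2: stock=0 <= 9 -> ALERT
  After event 3: stock=37 > 9
  After event 4: stock=42 > 9
  After event 5: stock=25 > 9
  After event 6: stock=3 <= 9 -> ALERT
  After event 7: stock=0 <= 9 -> ALERT
  After event 8: stock=4 <= 9 -> ALERT
  After event 9: stock=0 <= 9 -> ALERT
  After event 10: stock=0 <= 9 -> ALERT
Alert events: [1, 2, 6, 7, 8, 9, 10]. Count = 7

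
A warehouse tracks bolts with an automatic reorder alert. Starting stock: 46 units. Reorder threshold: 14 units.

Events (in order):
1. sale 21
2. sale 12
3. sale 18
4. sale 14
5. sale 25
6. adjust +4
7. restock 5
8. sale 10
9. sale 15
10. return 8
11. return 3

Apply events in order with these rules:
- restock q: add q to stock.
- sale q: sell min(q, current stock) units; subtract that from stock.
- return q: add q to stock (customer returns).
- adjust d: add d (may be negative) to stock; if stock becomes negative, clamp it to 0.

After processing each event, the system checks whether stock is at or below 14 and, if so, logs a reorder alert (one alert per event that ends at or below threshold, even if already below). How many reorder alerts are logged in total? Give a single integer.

Processing events:
Start: stock = 46
  Event 1 (sale 21): sell min(21,46)=21. stock: 46 - 21 = 25. total_sold = 21
  Event 2 (sale 12): sell min(12,25)=12. stock: 25 - 12 = 13. total_sold = 33
  Event 3 (sale 18): sell min(18,13)=13. stock: 13 - 13 = 0. total_sold = 46
  Event 4 (sale 14): sell min(14,0)=0. stock: 0 - 0 = 0. total_sold = 46
  Event 5 (sale 25): sell min(25,0)=0. stock: 0 - 0 = 0. total_sold = 46
  Event 6 (adjust +4): 0 + 4 = 4
  Event 7 (restock 5): 4 + 5 = 9
  Event 8 (sale 10): sell min(10,9)=9. stock: 9 - 9 = 0. total_sold = 55
  Event 9 (sale 15): sell min(15,0)=0. stock: 0 - 0 = 0. total_sold = 55
  Event 10 (return 8): 0 + 8 = 8
  Event 11 (return 3): 8 + 3 = 11
Final: stock = 11, total_sold = 55

Checking against threshold 14:
  After event 1: stock=25 > 14
  After event 2: stock=13 <= 14 -> ALERT
  After event 3: stock=0 <= 14 -> ALERT
  After event 4: stock=0 <= 14 -> ALERT
  After event 5: stock=0 <= 14 -> ALERT
  After event 6: stock=4 <= 14 -> ALERT
  After event 7: stock=9 <= 14 -> ALERT
  After event 8: stock=0 <= 14 -> ALERT
  After event 9: stock=0 <= 14 -> ALERT
  After event 10: stock=8 <= 14 -> ALERT
  After event 11: stock=11 <= 14 -> ALERT
Alert events: [2, 3, 4, 5, 6, 7, 8, 9, 10, 11]. Count = 10

Answer: 10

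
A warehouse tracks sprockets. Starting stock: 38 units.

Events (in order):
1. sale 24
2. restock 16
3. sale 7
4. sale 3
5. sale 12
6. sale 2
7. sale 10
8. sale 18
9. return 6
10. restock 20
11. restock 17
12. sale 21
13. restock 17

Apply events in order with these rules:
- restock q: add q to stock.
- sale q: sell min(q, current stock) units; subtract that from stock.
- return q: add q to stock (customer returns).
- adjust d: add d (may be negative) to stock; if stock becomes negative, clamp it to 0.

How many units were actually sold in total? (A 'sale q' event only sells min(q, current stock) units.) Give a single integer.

Processing events:
Start: stock = 38
  Event 1 (sale 24): sell min(24,38)=24. stock: 38 - 24 = 14. total_sold = 24
  Event 2 (restock 16): 14 + 16 = 30
  Event 3 (sale 7): sell min(7,30)=7. stock: 30 - 7 = 23. total_sold = 31
  Event 4 (sale 3): sell min(3,23)=3. stock: 23 - 3 = 20. total_sold = 34
  Event 5 (sale 12): sell min(12,20)=12. stock: 20 - 12 = 8. total_sold = 46
  Event 6 (sale 2): sell min(2,8)=2. stock: 8 - 2 = 6. total_sold = 48
  Event 7 (sale 10): sell min(10,6)=6. stock: 6 - 6 = 0. total_sold = 54
  Event 8 (sale 18): sell min(18,0)=0. stock: 0 - 0 = 0. total_sold = 54
  Event 9 (return 6): 0 + 6 = 6
  Event 10 (restock 20): 6 + 20 = 26
  Event 11 (restock 17): 26 + 17 = 43
  Event 12 (sale 21): sell min(21,43)=21. stock: 43 - 21 = 22. total_sold = 75
  Event 13 (restock 17): 22 + 17 = 39
Final: stock = 39, total_sold = 75

Answer: 75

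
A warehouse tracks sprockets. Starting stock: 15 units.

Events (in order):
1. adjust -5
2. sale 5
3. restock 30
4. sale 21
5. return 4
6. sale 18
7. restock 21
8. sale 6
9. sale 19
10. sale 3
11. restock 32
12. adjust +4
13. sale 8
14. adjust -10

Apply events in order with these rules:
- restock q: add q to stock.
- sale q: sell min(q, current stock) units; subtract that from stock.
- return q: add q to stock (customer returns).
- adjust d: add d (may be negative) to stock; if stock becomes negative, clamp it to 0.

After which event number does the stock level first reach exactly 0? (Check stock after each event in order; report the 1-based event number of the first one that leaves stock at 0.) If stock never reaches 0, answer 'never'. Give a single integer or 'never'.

Answer: 6

Derivation:
Processing events:
Start: stock = 15
  Event 1 (adjust -5): 15 + -5 = 10
  Event 2 (sale 5): sell min(5,10)=5. stock: 10 - 5 = 5. total_sold = 5
  Event 3 (restock 30): 5 + 30 = 35
  Event 4 (sale 21): sell min(21,35)=21. stock: 35 - 21 = 14. total_sold = 26
  Event 5 (return 4): 14 + 4 = 18
  Event 6 (sale 18): sell min(18,18)=18. stock: 18 - 18 = 0. total_sold = 44
  Event 7 (restock 21): 0 + 21 = 21
  Event 8 (sale 6): sell min(6,21)=6. stock: 21 - 6 = 15. total_sold = 50
  Event 9 (sale 19): sell min(19,15)=15. stock: 15 - 15 = 0. total_sold = 65
  Event 10 (sale 3): sell min(3,0)=0. stock: 0 - 0 = 0. total_sold = 65
  Event 11 (restock 32): 0 + 32 = 32
  Event 12 (adjust +4): 32 + 4 = 36
  Event 13 (sale 8): sell min(8,36)=8. stock: 36 - 8 = 28. total_sold = 73
  Event 14 (adjust -10): 28 + -10 = 18
Final: stock = 18, total_sold = 73

First zero at event 6.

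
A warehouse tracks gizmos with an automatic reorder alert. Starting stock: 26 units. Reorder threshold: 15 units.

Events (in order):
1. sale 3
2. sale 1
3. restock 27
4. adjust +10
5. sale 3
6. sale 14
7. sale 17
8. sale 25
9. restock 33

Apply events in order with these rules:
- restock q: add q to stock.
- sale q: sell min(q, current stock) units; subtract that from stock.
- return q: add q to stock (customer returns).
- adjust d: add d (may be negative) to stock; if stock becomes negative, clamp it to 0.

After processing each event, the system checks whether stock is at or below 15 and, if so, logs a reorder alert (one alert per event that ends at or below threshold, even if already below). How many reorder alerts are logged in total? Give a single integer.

Processing events:
Start: stock = 26
  Event 1 (sale 3): sell min(3,26)=3. stock: 26 - 3 = 23. total_sold = 3
  Event 2 (sale 1): sell min(1,23)=1. stock: 23 - 1 = 22. total_sold = 4
  Event 3 (restock 27): 22 + 27 = 49
  Event 4 (adjust +10): 49 + 10 = 59
  Event 5 (sale 3): sell min(3,59)=3. stock: 59 - 3 = 56. total_sold = 7
  Event 6 (sale 14): sell min(14,56)=14. stock: 56 - 14 = 42. total_sold = 21
  Event 7 (sale 17): sell min(17,42)=17. stock: 42 - 17 = 25. total_sold = 38
  Event 8 (sale 25): sell min(25,25)=25. stock: 25 - 25 = 0. total_sold = 63
  Event 9 (restock 33): 0 + 33 = 33
Final: stock = 33, total_sold = 63

Checking against threshold 15:
  After event 1: stock=23 > 15
  After event 2: stock=22 > 15
  After event 3: stock=49 > 15
  After event 4: stock=59 > 15
  After event 5: stock=56 > 15
  After event 6: stock=42 > 15
  After event 7: stock=25 > 15
  After event 8: stock=0 <= 15 -> ALERT
  After event 9: stock=33 > 15
Alert events: [8]. Count = 1

Answer: 1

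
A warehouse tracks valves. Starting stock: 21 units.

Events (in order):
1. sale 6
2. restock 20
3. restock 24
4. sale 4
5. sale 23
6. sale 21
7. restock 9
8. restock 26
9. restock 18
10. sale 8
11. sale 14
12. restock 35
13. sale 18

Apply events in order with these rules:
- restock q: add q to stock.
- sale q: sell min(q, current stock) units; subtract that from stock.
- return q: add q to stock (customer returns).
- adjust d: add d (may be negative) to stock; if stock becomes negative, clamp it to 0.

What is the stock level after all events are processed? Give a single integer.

Processing events:
Start: stock = 21
  Event 1 (sale 6): sell min(6,21)=6. stock: 21 - 6 = 15. total_sold = 6
  Event 2 (restock 20): 15 + 20 = 35
  Event 3 (restock 24): 35 + 24 = 59
  Event 4 (sale 4): sell min(4,59)=4. stock: 59 - 4 = 55. total_sold = 10
  Event 5 (sale 23): sell min(23,55)=23. stock: 55 - 23 = 32. total_sold = 33
  Event 6 (sale 21): sell min(21,32)=21. stock: 32 - 21 = 11. total_sold = 54
  Event 7 (restock 9): 11 + 9 = 20
  Event 8 (restock 26): 20 + 26 = 46
  Event 9 (restock 18): 46 + 18 = 64
  Event 10 (sale 8): sell min(8,64)=8. stock: 64 - 8 = 56. total_sold = 62
  Event 11 (sale 14): sell min(14,56)=14. stock: 56 - 14 = 42. total_sold = 76
  Event 12 (restock 35): 42 + 35 = 77
  Event 13 (sale 18): sell min(18,77)=18. stock: 77 - 18 = 59. total_sold = 94
Final: stock = 59, total_sold = 94

Answer: 59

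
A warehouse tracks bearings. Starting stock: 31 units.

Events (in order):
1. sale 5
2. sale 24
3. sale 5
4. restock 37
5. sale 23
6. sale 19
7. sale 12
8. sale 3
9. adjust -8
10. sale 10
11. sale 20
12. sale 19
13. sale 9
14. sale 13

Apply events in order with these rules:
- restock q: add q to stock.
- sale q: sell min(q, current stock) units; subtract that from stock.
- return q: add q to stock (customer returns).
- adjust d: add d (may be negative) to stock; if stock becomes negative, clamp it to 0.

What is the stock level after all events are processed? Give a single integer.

Processing events:
Start: stock = 31
  Event 1 (sale 5): sell min(5,31)=5. stock: 31 - 5 = 26. total_sold = 5
  Event 2 (sale 24): sell min(24,26)=24. stock: 26 - 24 = 2. total_sold = 29
  Event 3 (sale 5): sell min(5,2)=2. stock: 2 - 2 = 0. total_sold = 31
  Event 4 (restock 37): 0 + 37 = 37
  Event 5 (sale 23): sell min(23,37)=23. stock: 37 - 23 = 14. total_sold = 54
  Event 6 (sale 19): sell min(19,14)=14. stock: 14 - 14 = 0. total_sold = 68
  Event 7 (sale 12): sell min(12,0)=0. stock: 0 - 0 = 0. total_sold = 68
  Event 8 (sale 3): sell min(3,0)=0. stock: 0 - 0 = 0. total_sold = 68
  Event 9 (adjust -8): 0 + -8 = 0 (clamped to 0)
  Event 10 (sale 10): sell min(10,0)=0. stock: 0 - 0 = 0. total_sold = 68
  Event 11 (sale 20): sell min(20,0)=0. stock: 0 - 0 = 0. total_sold = 68
  Event 12 (sale 19): sell min(19,0)=0. stock: 0 - 0 = 0. total_sold = 68
  Event 13 (sale 9): sell min(9,0)=0. stock: 0 - 0 = 0. total_sold = 68
  Event 14 (sale 13): sell min(13,0)=0. stock: 0 - 0 = 0. total_sold = 68
Final: stock = 0, total_sold = 68

Answer: 0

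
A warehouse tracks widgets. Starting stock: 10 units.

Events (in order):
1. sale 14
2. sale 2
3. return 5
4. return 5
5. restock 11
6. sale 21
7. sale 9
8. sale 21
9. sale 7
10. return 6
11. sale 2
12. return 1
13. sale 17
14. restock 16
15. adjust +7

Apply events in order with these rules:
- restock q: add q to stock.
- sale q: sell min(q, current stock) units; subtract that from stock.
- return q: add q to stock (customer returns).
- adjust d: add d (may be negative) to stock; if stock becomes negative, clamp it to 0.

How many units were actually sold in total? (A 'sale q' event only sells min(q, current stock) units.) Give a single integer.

Processing events:
Start: stock = 10
  Event 1 (sale 14): sell min(14,10)=10. stock: 10 - 10 = 0. total_sold = 10
  Event 2 (sale 2): sell min(2,0)=0. stock: 0 - 0 = 0. total_sold = 10
  Event 3 (return 5): 0 + 5 = 5
  Event 4 (return 5): 5 + 5 = 10
  Event 5 (restock 11): 10 + 11 = 21
  Event 6 (sale 21): sell min(21,21)=21. stock: 21 - 21 = 0. total_sold = 31
  Event 7 (sale 9): sell min(9,0)=0. stock: 0 - 0 = 0. total_sold = 31
  Event 8 (sale 21): sell min(21,0)=0. stock: 0 - 0 = 0. total_sold = 31
  Event 9 (sale 7): sell min(7,0)=0. stock: 0 - 0 = 0. total_sold = 31
  Event 10 (return 6): 0 + 6 = 6
  Event 11 (sale 2): sell min(2,6)=2. stock: 6 - 2 = 4. total_sold = 33
  Event 12 (return 1): 4 + 1 = 5
  Event 13 (sale 17): sell min(17,5)=5. stock: 5 - 5 = 0. total_sold = 38
  Event 14 (restock 16): 0 + 16 = 16
  Event 15 (adjust +7): 16 + 7 = 23
Final: stock = 23, total_sold = 38

Answer: 38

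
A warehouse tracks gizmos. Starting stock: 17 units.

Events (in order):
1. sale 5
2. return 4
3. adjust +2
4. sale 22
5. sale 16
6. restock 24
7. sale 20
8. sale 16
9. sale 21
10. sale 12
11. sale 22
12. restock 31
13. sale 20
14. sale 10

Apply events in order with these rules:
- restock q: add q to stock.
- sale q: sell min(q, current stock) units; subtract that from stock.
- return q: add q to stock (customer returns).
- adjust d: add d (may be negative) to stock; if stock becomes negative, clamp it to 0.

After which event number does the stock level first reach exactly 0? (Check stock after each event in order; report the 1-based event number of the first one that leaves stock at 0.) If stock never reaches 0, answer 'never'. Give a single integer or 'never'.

Answer: 4

Derivation:
Processing events:
Start: stock = 17
  Event 1 (sale 5): sell min(5,17)=5. stock: 17 - 5 = 12. total_sold = 5
  Event 2 (return 4): 12 + 4 = 16
  Event 3 (adjust +2): 16 + 2 = 18
  Event 4 (sale 22): sell min(22,18)=18. stock: 18 - 18 = 0. total_sold = 23
  Event 5 (sale 16): sell min(16,0)=0. stock: 0 - 0 = 0. total_sold = 23
  Event 6 (restock 24): 0 + 24 = 24
  Event 7 (sale 20): sell min(20,24)=20. stock: 24 - 20 = 4. total_sold = 43
  Event 8 (sale 16): sell min(16,4)=4. stock: 4 - 4 = 0. total_sold = 47
  Event 9 (sale 21): sell min(21,0)=0. stock: 0 - 0 = 0. total_sold = 47
  Event 10 (sale 12): sell min(12,0)=0. stock: 0 - 0 = 0. total_sold = 47
  Event 11 (sale 22): sell min(22,0)=0. stock: 0 - 0 = 0. total_sold = 47
  Event 12 (restock 31): 0 + 31 = 31
  Event 13 (sale 20): sell min(20,31)=20. stock: 31 - 20 = 11. total_sold = 67
  Event 14 (sale 10): sell min(10,11)=10. stock: 11 - 10 = 1. total_sold = 77
Final: stock = 1, total_sold = 77

First zero at event 4.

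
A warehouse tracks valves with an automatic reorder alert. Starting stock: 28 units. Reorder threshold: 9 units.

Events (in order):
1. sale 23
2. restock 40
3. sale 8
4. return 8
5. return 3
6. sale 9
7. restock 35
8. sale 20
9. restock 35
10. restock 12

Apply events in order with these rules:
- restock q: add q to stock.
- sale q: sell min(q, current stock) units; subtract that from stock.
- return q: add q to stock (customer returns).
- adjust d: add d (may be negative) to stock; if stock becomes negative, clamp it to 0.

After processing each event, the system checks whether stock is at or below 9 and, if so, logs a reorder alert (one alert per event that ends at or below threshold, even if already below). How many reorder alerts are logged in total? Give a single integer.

Processing events:
Start: stock = 28
  Event 1 (sale 23): sell min(23,28)=23. stock: 28 - 23 = 5. total_sold = 23
  Event 2 (restock 40): 5 + 40 = 45
  Event 3 (sale 8): sell min(8,45)=8. stock: 45 - 8 = 37. total_sold = 31
  Event 4 (return 8): 37 + 8 = 45
  Event 5 (return 3): 45 + 3 = 48
  Event 6 (sale 9): sell min(9,48)=9. stock: 48 - 9 = 39. total_sold = 40
  Event 7 (restock 35): 39 + 35 = 74
  Event 8 (sale 20): sell min(20,74)=20. stock: 74 - 20 = 54. total_sold = 60
  Event 9 (restock 35): 54 + 35 = 89
  Event 10 (restock 12): 89 + 12 = 101
Final: stock = 101, total_sold = 60

Checking against threshold 9:
  After event 1: stock=5 <= 9 -> ALERT
  After event 2: stock=45 > 9
  After event 3: stock=37 > 9
  After event 4: stock=45 > 9
  After event 5: stock=48 > 9
  After event 6: stock=39 > 9
  After event 7: stock=74 > 9
  After event 8: stock=54 > 9
  After event 9: stock=89 > 9
  After event 10: stock=101 > 9
Alert events: [1]. Count = 1

Answer: 1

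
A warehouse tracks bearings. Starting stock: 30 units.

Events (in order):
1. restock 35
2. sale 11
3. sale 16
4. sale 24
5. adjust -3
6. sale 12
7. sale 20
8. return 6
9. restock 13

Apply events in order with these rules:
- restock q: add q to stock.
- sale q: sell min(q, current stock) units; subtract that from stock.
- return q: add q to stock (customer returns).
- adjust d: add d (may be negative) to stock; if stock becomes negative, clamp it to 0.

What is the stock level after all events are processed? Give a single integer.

Processing events:
Start: stock = 30
  Event 1 (restock 35): 30 + 35 = 65
  Event 2 (sale 11): sell min(11,65)=11. stock: 65 - 11 = 54. total_sold = 11
  Event 3 (sale 16): sell min(16,54)=16. stock: 54 - 16 = 38. total_sold = 27
  Event 4 (sale 24): sell min(24,38)=24. stock: 38 - 24 = 14. total_sold = 51
  Event 5 (adjust -3): 14 + -3 = 11
  Event 6 (sale 12): sell min(12,11)=11. stock: 11 - 11 = 0. total_sold = 62
  Event 7 (sale 20): sell min(20,0)=0. stock: 0 - 0 = 0. total_sold = 62
  Event 8 (return 6): 0 + 6 = 6
  Event 9 (restock 13): 6 + 13 = 19
Final: stock = 19, total_sold = 62

Answer: 19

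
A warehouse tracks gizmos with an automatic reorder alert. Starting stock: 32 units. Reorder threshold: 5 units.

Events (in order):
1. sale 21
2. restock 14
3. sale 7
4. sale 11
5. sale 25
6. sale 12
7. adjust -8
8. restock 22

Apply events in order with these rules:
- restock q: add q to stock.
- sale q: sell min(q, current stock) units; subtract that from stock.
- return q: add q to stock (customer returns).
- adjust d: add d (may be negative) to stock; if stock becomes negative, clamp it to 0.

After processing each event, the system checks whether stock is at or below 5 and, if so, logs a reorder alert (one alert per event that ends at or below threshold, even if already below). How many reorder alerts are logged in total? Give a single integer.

Processing events:
Start: stock = 32
  Event 1 (sale 21): sell min(21,32)=21. stock: 32 - 21 = 11. total_sold = 21
  Event 2 (restock 14): 11 + 14 = 25
  Event 3 (sale 7): sell min(7,25)=7. stock: 25 - 7 = 18. total_sold = 28
  Event 4 (sale 11): sell min(11,18)=11. stock: 18 - 11 = 7. total_sold = 39
  Event 5 (sale 25): sell min(25,7)=7. stock: 7 - 7 = 0. total_sold = 46
  Event 6 (sale 12): sell min(12,0)=0. stock: 0 - 0 = 0. total_sold = 46
  Event 7 (adjust -8): 0 + -8 = 0 (clamped to 0)
  Event 8 (restock 22): 0 + 22 = 22
Final: stock = 22, total_sold = 46

Checking against threshold 5:
  After event 1: stock=11 > 5
  After event 2: stock=25 > 5
  After event 3: stock=18 > 5
  After event 4: stock=7 > 5
  After event 5: stock=0 <= 5 -> ALERT
  After event 6: stock=0 <= 5 -> ALERT
  After event 7: stock=0 <= 5 -> ALERT
  After event 8: stock=22 > 5
Alert events: [5, 6, 7]. Count = 3

Answer: 3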